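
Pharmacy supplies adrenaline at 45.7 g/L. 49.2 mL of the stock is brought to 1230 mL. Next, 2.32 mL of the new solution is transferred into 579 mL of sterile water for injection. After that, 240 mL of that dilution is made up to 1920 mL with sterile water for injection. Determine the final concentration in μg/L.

912 μg/L

Overall dilution factor = 25 × 250.6 × 8 = 5.01 × 10⁴.
45.7 g/L / 5.01 × 10⁴ = 9.12 × 10⁻⁴ g/L = 912 μg/L.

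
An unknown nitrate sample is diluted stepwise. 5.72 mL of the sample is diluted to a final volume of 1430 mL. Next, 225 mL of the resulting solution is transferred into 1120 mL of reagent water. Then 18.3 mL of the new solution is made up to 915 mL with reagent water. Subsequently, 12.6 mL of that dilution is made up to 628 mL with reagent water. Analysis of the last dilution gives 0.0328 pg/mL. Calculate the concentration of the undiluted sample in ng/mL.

Overall dilution factor = 250 × 5.978 × 50 × 49.84 = 3.72 × 10⁶.
Original = 0.0328 pg/mL × 3.72 × 10⁶ = 1.22 × 10⁵ pg/mL = 122 ng/mL.

122 ng/mL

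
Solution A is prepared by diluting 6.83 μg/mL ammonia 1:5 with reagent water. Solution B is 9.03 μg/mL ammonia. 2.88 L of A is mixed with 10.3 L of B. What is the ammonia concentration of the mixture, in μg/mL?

7.36 μg/mL

C_A = 6.83 μg/mL / 5 = 1.37 μg/mL.
C_mix = (C_A·V_A + C_B·V_B)/(V_A + V_B) = (1.37×2.88 + 9.03×10.3) / 13.18 = 7.36 μg/mL.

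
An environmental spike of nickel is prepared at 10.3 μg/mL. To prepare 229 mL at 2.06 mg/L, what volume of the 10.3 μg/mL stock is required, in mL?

2.06 mg/L = 2.06 μg/mL.
V₁ = C₂V₂/C₁ = 2.06 × 229 / 10.3 = 45.8 mL.

45.8 mL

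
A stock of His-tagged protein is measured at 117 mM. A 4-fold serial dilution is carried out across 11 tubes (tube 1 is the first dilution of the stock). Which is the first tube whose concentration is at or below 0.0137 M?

Tube n has concentration 117 mM / 4ⁿ.
Need 4ⁿ ≥ 117 mM / 0.0137 M = 8.54, so n ≥ 1.55.
First such tube: n = 2.

tube 2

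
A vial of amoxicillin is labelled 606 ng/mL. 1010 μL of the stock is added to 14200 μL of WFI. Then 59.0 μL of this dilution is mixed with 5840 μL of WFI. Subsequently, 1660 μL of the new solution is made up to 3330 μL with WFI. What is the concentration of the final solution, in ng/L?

201 ng/L

Overall dilution factor = 15.06 × 99.98 × 2.006 = 3020.
606 ng/mL / 3020 = 0.201 ng/mL = 201 ng/L.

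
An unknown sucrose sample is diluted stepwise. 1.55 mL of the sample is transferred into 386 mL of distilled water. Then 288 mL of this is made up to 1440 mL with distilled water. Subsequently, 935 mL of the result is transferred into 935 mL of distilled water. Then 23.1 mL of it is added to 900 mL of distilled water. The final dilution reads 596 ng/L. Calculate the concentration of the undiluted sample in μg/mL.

Overall dilution factor = 250.0 × 5 × 2 × 39.96 = 9.99 × 10⁴.
Original = 596 ng/L × 9.99 × 10⁴ = 5.95 × 10⁷ ng/L = 59.5 μg/mL.

59.5 μg/mL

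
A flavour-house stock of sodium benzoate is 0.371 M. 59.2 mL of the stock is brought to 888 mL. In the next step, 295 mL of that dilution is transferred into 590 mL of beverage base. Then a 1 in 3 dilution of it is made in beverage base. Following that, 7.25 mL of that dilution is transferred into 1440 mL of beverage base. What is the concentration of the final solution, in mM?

0.0138 mM

Overall dilution factor = 15 × 3 × 3 × 199.6 = 2.69 × 10⁴.
0.371 M / 2.69 × 10⁴ = 1.38 × 10⁻⁵ M = 0.0138 mM.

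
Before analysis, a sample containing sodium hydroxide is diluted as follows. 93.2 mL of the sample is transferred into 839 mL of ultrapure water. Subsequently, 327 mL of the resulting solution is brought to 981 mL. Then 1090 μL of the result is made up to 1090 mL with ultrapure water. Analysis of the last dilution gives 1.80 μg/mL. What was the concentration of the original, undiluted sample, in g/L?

Overall dilution factor = 10.00 × 3 × 1000 = 3.00 × 10⁴.
Original = 1.80 μg/mL × 3.00 × 10⁴ = 5.40 × 10⁴ μg/mL = 54.0 g/L.

54.0 g/L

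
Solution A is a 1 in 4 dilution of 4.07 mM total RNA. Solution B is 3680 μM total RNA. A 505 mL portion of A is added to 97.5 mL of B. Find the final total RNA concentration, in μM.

C_A = 4.07 mM / 4 = 1.02 mM.
C_B = 3680 μM = 3.68 mM.
C_mix = (C_A·V_A + C_B·V_B)/(V_A + V_B) = (1.02×505 + 3.68×97.5) / 602.5 = 1.45 mM = 1450 μM.

1450 μM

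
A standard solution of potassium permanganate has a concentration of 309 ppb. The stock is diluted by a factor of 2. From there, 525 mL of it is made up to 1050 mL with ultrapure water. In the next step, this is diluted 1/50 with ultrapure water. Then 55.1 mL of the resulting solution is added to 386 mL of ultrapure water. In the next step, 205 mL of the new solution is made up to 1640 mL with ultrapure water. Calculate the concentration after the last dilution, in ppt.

24.1 ppt

Overall dilution factor = 2 × 2 × 50 × 8.005 × 8 = 1.28 × 10⁴.
309 ppb / 1.28 × 10⁴ = 0.0241 ppb = 24.1 ppt.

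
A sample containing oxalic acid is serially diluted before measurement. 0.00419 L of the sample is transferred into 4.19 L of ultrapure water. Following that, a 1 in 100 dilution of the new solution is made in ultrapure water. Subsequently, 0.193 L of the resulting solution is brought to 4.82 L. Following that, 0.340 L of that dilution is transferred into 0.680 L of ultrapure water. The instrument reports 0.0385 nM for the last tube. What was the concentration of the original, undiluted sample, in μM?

289 μM

Overall dilution factor = 1001 × 100 × 24.97 × 3 = 7.50 × 10⁶.
Original = 0.0385 nM × 7.50 × 10⁶ = 2.89 × 10⁵ nM = 289 μM.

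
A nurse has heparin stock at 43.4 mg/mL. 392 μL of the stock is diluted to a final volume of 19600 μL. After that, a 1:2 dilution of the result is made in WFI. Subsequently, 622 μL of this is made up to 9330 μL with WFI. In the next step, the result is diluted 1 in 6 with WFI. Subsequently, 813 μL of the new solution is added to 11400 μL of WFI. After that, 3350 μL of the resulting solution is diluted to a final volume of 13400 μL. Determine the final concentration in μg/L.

80.3 μg/L

Overall dilution factor = 50 × 2 × 15 × 6 × 15.02 × 4 = 5.41 × 10⁵.
43.4 mg/mL / 5.41 × 10⁵ = 8.03 × 10⁻⁵ mg/mL = 80.3 μg/L.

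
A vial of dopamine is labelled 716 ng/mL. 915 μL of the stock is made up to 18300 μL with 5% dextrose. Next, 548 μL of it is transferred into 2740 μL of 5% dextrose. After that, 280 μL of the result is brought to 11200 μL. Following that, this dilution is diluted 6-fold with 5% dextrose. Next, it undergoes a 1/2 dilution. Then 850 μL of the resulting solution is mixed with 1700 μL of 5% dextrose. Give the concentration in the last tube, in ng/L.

4.14 ng/L

Overall dilution factor = 20 × 6 × 40 × 6 × 2 × 3 = 1.73 × 10⁵.
716 ng/mL / 1.73 × 10⁵ = 4.14 × 10⁻³ ng/mL = 4.14 ng/L.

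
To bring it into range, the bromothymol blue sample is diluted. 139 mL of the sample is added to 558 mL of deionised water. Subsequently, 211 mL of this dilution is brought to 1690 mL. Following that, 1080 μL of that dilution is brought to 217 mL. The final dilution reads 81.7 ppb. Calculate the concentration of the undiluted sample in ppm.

Overall dilution factor = 5.014 × 8.009 × 200.9 = 8070.
Original = 81.7 ppb × 8070 = 6.59 × 10⁵ ppb = 659 ppm.

659 ppm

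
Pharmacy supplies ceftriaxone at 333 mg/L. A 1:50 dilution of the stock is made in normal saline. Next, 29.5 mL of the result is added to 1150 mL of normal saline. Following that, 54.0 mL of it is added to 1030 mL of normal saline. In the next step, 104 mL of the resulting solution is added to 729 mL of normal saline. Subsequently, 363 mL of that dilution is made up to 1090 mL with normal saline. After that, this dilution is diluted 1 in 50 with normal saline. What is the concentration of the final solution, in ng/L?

Overall dilution factor = 50 × 39.98 × 20.07 × 8.010 × 3.003 × 50 = 4.83 × 10⁷.
333 mg/L / 4.83 × 10⁷ = 6.90 × 10⁻⁶ mg/L = 6.90 ng/L.

6.90 ng/L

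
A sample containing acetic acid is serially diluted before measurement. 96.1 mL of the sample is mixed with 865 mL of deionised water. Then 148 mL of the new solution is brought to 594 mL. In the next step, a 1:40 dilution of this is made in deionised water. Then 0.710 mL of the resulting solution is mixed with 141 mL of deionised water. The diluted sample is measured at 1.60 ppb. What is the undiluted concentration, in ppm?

Overall dilution factor = 10.00 × 4.014 × 40 × 199.6 = 3.20 × 10⁵.
Original = 1.60 ppb × 3.20 × 10⁵ = 5.13 × 10⁵ ppb = 513 ppm.

513 ppm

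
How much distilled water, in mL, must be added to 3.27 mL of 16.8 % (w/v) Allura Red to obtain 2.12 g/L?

2.12 g/L = 0.212 % (w/v).
V₂ = C₁V₁/C₂ = 16.8 × 3.27 / 0.212 = 259 mL.
Diluent to add = V₂ − V₁ = 259 − 3.27 = 256 mL.

256 mL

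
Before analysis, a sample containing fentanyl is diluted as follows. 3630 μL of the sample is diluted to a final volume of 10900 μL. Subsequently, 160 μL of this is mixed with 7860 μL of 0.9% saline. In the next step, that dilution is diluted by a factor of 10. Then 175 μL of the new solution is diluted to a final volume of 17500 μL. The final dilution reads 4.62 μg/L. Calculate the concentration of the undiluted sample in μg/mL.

Overall dilution factor = 3.003 × 50.12 × 10 × 100 = 1.51 × 10⁵.
Original = 4.62 μg/L × 1.51 × 10⁵ = 6.95 × 10⁵ μg/L = 695 μg/mL.

695 μg/mL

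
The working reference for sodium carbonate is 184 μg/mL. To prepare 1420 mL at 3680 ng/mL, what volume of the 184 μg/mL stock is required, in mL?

3680 ng/mL = 3.68 μg/mL.
V₁ = C₂V₂/C₁ = 3.68 × 1420 / 184 = 28.4 mL.

28.4 mL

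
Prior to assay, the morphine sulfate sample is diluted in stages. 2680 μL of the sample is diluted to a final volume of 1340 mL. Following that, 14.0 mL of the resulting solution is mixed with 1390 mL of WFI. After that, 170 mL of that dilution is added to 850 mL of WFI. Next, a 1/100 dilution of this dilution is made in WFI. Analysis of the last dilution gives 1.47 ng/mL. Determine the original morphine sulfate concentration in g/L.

Overall dilution factor = 500 × 100.3 × 6 × 100 = 3.01 × 10⁷.
Original = 1.47 ng/mL × 3.01 × 10⁷ = 4.42 × 10⁷ ng/mL = 44.2 g/L.

44.2 g/L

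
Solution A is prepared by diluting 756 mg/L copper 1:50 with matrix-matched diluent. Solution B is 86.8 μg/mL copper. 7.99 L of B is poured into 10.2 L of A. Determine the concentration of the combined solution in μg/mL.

C_A = 756 mg/L / 50 = 15.1 mg/L.
C_B = 86.8 μg/mL = 86.8 mg/L.
C_mix = (C_A·V_A + C_B·V_B)/(V_A + V_B) = (15.1×10.2 + 86.8×7.99) / 18.19 = 46.6 mg/L = 46.6 μg/mL.

46.6 μg/mL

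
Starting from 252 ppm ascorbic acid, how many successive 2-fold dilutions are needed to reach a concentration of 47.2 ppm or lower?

3

Need 2ⁿ ≥ 5.34, so n ≥ log(5.34)/log(2) = 2.42.
Minimum whole steps: n = 3.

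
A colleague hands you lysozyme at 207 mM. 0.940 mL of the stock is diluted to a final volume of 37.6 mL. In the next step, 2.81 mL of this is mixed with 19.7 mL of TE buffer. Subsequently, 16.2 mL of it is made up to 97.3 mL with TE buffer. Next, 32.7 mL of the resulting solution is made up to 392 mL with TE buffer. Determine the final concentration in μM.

Overall dilution factor = 40 × 8.011 × 6.006 × 11.99 = 2.31 × 10⁴.
207 mM / 2.31 × 10⁴ = 8.97 × 10⁻³ mM = 8.97 μM.

8.97 μM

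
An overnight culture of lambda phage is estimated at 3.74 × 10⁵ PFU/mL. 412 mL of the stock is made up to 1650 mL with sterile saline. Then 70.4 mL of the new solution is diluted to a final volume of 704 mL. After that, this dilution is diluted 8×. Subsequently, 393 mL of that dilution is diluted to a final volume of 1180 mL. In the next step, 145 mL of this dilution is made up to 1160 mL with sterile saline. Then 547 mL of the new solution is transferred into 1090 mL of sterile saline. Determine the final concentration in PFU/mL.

16.2 PFU/mL

Overall dilution factor = 4.005 × 10 × 8 × 3.003 × 8 × 2.993 = 2.30 × 10⁴.
3.74 × 10⁵ PFU/mL / 2.30 × 10⁴ = 16.2 PFU/mL.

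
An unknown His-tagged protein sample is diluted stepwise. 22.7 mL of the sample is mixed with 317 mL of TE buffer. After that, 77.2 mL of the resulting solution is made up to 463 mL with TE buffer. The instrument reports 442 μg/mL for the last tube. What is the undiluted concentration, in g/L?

39.7 g/L

Overall dilution factor = 14.96 × 5.997 = 89.7.
Original = 442 μg/mL × 89.7 = 3.97 × 10⁴ μg/mL = 39.7 g/L.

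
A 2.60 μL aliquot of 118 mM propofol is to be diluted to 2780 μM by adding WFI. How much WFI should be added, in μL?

2780 μM = 2.78 mM.
V₂ = C₁V₁/C₂ = 118 × 2.60 / 2.78 = 110 μL.
Diluent to add = V₂ − V₁ = 110 − 2.60 = 108 μL.

108 μL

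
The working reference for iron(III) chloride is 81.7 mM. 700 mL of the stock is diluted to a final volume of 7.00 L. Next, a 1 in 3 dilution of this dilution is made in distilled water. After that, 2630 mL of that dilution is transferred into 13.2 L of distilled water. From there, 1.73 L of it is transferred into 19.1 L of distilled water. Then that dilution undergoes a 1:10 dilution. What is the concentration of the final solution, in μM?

3.76 μM

Overall dilution factor = 10 × 3 × 6.019 × 12.04 × 10 = 2.17 × 10⁴.
81.7 mM / 2.17 × 10⁴ = 3.76 × 10⁻³ mM = 3.76 μM.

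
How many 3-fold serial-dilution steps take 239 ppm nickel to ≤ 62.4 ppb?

8

Need 3ⁿ ≥ 3830, so n ≥ log(3830)/log(3) = 7.51.
Minimum whole steps: n = 8.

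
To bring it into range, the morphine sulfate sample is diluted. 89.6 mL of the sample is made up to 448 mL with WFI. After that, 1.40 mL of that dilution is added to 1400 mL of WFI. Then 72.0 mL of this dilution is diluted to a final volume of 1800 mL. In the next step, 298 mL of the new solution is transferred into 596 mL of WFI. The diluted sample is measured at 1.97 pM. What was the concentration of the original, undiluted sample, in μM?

0.739 μM

Overall dilution factor = 5 × 1001 × 25 × 3 = 3.75 × 10⁵.
Original = 1.97 pM × 3.75 × 10⁵ = 7.39 × 10⁵ pM = 0.739 μM.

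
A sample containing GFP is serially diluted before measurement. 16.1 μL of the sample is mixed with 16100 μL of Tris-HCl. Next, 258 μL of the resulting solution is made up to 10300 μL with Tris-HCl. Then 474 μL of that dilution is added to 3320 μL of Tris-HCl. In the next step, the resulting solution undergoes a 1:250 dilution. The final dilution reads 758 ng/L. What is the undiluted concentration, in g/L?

Overall dilution factor = 1001 × 39.92 × 8.004 × 250 = 8.00 × 10⁷.
Original = 758 ng/L × 8.00 × 10⁷ = 6.06 × 10¹⁰ ng/L = 60.6 g/L.

60.6 g/L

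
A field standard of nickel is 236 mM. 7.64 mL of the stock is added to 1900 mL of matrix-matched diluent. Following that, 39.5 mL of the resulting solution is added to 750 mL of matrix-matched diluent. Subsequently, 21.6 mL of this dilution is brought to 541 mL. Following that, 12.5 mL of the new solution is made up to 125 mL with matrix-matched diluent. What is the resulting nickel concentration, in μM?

0.189 μM

Overall dilution factor = 249.7 × 19.99 × 25.05 × 10 = 1.25 × 10⁶.
236 mM / 1.25 × 10⁶ = 1.89 × 10⁻⁴ mM = 0.189 μM.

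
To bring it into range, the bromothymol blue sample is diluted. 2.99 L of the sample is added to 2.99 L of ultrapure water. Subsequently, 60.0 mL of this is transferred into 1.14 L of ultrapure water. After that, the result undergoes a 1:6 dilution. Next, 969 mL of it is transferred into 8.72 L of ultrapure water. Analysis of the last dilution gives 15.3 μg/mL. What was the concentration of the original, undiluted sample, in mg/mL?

Overall dilution factor = 2 × 20 × 6 × 9.999 = 2400.
Original = 15.3 μg/mL × 2400 = 3.67 × 10⁴ μg/mL = 36.7 mg/mL.

36.7 mg/mL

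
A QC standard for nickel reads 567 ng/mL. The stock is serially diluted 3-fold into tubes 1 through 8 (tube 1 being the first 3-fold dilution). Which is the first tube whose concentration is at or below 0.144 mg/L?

tube 2

Tube n has concentration 567 ng/mL / 3ⁿ.
Need 3ⁿ ≥ 567 ng/mL / 0.144 mg/L = 3.94, so n ≥ 1.25.
First such tube: n = 2.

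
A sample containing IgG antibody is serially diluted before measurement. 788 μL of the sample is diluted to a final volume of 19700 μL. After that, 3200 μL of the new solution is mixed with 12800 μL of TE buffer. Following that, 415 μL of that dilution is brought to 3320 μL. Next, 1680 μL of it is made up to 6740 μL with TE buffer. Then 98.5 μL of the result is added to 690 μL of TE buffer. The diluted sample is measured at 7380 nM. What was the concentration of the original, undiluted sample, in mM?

Overall dilution factor = 25 × 5 × 8 × 4.012 × 8.005 = 3.21 × 10⁴.
Original = 7380 nM × 3.21 × 10⁴ = 2.37 × 10⁸ nM = 237 mM.

237 mM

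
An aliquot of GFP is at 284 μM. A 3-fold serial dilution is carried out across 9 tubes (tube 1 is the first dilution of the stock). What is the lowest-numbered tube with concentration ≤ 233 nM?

Tube n has concentration 284 μM / 3ⁿ.
Need 3ⁿ ≥ 284 μM / 233 nM = 1219, so n ≥ 6.47.
First such tube: n = 7.

tube 7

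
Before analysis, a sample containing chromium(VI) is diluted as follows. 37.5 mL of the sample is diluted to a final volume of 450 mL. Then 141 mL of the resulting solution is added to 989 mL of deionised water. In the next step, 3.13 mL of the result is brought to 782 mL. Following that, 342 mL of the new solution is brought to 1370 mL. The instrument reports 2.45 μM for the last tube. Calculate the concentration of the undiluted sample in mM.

236 mM

Overall dilution factor = 12 × 8.014 × 249.8 × 4.006 = 9.62 × 10⁴.
Original = 2.45 μM × 9.62 × 10⁴ = 2.36 × 10⁵ μM = 236 mM.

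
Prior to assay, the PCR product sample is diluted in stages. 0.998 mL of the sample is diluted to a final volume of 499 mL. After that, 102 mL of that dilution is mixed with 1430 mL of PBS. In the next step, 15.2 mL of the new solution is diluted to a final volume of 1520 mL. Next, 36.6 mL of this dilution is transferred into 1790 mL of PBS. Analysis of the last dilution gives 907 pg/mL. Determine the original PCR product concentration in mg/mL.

Overall dilution factor = 500 × 15.02 × 100 × 49.91 = 3.75 × 10⁷.
Original = 907 pg/mL × 3.75 × 10⁷ = 3.40 × 10¹⁰ pg/mL = 34.0 mg/mL.

34.0 mg/mL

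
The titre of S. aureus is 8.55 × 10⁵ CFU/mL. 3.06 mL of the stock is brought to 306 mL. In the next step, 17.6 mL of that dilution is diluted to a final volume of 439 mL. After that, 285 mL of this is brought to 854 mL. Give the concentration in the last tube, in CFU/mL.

Overall dilution factor = 100 × 24.94 × 2.996 = 7474.
8.55 × 10⁵ CFU/mL / 7474 = 114 CFU/mL.

114 CFU/mL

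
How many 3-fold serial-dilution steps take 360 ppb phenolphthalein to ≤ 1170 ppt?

Need 3ⁿ ≥ 308, so n ≥ log(308)/log(3) = 5.21.
Minimum whole steps: n = 6.

6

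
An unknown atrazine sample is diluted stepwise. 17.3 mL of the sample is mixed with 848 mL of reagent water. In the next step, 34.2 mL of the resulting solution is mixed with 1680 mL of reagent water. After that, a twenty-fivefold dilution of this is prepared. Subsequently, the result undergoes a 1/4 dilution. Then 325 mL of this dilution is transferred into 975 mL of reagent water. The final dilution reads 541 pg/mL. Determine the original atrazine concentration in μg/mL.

Overall dilution factor = 50.02 × 50.12 × 25 × 4 × 4 = 1.00 × 10⁶.
Original = 541 pg/mL × 1.00 × 10⁶ = 5.43 × 10⁸ pg/mL = 543 μg/mL.

543 μg/mL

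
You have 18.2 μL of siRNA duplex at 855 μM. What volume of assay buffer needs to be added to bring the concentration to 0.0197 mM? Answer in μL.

772 μL

0.0197 mM = 19.7 μM.
V₂ = C₁V₁/C₂ = 855 × 18.2 / 19.7 = 790 μL.
Diluent to add = V₂ − V₁ = 790 − 18.2 = 772 μL.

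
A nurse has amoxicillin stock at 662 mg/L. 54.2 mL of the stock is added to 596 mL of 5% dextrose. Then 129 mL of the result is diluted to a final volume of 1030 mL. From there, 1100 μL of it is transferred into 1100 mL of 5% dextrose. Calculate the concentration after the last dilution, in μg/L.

6.90 μg/L

Overall dilution factor = 12.00 × 7.984 × 1001 = 9.59 × 10⁴.
662 mg/L / 9.59 × 10⁴ = 6.90 × 10⁻³ mg/L = 6.90 μg/L.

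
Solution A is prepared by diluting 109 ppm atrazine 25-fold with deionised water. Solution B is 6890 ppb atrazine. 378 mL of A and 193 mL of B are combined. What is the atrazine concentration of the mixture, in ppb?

C_A = 109 ppm / 25 = 4.36 ppm.
C_B = 6890 ppb = 6.89 ppm.
C_mix = (C_A·V_A + C_B·V_B)/(V_A + V_B) = (4.36×378 + 6.89×193) / 571.0 = 5.22 ppm = 5220 ppb.

5220 ppb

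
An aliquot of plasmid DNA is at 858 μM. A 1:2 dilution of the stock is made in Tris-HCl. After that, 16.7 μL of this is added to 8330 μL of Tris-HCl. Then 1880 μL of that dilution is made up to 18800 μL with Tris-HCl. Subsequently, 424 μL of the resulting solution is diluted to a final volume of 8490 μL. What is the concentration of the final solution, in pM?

Overall dilution factor = 2 × 499.8 × 10 × 20.02 = 2.00 × 10⁵.
858 μM / 2.00 × 10⁵ = 4.29 × 10⁻³ μM = 4290 pM.

4290 pM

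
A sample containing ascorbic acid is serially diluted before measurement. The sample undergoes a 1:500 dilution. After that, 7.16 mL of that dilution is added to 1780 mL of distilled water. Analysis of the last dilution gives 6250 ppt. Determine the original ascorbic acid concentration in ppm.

Overall dilution factor = 500 × 249.6 = 1.25 × 10⁵.
Original = 6250 ppt × 1.25 × 10⁵ = 7.80 × 10⁸ ppt = 780 ppm.

780 ppm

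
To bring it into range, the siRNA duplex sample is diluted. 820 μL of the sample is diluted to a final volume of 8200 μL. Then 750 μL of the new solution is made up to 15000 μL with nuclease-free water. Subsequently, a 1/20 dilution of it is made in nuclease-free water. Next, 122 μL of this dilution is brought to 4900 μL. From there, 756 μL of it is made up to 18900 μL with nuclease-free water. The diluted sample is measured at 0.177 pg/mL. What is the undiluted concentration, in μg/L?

711 μg/L

Overall dilution factor = 10 × 20 × 20 × 40.16 × 25 = 4.02 × 10⁶.
Original = 0.177 pg/mL × 4.02 × 10⁶ = 7.11 × 10⁵ pg/mL = 711 μg/L.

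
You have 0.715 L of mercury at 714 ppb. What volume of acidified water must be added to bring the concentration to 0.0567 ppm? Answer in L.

0.0567 ppm = 56.7 ppb.
V₂ = C₁V₁/C₂ = 714 × 0.715 / 56.7 = 9.00 L.
Diluent to add = V₂ − V₁ = 9.00 − 0.715 = 8.29 L.

8.29 L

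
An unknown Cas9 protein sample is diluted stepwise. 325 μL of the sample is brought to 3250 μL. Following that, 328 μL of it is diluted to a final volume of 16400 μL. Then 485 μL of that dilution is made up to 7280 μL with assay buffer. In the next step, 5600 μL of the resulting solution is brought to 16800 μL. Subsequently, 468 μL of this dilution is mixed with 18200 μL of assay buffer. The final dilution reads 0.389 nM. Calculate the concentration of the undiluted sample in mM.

Overall dilution factor = 10 × 50 × 15.01 × 3 × 39.89 = 8.98 × 10⁵.
Original = 0.389 nM × 8.98 × 10⁵ = 3.49 × 10⁵ nM = 0.349 mM.

0.349 mM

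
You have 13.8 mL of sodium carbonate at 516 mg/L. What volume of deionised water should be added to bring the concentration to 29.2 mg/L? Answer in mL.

V₂ = C₁V₁/C₂ = 516 × 13.8 / 29.2 = 244 mL.
Diluent to add = V₂ − V₁ = 244 − 13.8 = 230 mL.

230 mL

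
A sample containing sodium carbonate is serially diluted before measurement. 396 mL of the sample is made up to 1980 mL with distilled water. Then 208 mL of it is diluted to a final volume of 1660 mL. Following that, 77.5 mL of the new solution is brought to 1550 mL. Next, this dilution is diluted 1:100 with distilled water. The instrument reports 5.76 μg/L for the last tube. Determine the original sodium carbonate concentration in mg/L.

460 mg/L

Overall dilution factor = 5 × 7.981 × 20 × 100 = 7.98 × 10⁴.
Original = 5.76 μg/L × 7.98 × 10⁴ = 4.60 × 10⁵ μg/L = 460 mg/L.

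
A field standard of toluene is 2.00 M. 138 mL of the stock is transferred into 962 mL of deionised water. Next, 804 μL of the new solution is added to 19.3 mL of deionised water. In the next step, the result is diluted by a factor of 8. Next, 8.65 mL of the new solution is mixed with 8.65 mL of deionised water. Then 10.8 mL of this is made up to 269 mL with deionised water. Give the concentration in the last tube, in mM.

Overall dilution factor = 7.971 × 25.00 × 8 × 2 × 24.91 = 7.94 × 10⁴.
2.00 M / 7.94 × 10⁴ = 2.52 × 10⁻⁵ M = 0.0252 mM.

0.0252 mM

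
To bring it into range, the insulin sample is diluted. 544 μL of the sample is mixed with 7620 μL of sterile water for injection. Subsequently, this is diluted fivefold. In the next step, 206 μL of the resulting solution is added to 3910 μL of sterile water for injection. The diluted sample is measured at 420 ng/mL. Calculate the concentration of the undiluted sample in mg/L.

Overall dilution factor = 15.01 × 5 × 19.98 = 1499.
Original = 420 ng/mL × 1499 = 6.30 × 10⁵ ng/mL = 630 mg/L.

630 mg/L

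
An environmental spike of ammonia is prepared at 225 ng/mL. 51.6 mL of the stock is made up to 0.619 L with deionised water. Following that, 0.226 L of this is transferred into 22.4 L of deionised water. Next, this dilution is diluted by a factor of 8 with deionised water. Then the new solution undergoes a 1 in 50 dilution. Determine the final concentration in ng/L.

0.468 ng/L

Overall dilution factor = 12.00 × 100.1 × 8 × 50 = 4.80 × 10⁵.
225 ng/mL / 4.80 × 10⁵ = 4.68 × 10⁻⁴ ng/mL = 0.468 ng/L.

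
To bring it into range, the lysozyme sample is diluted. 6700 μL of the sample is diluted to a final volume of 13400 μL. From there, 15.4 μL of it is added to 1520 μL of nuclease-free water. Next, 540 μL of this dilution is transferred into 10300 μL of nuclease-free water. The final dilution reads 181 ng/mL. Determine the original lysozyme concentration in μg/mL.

725 μg/mL

Overall dilution factor = 2 × 99.70 × 20.07 = 4003.
Original = 181 ng/mL × 4003 = 7.25 × 10⁵ ng/mL = 725 μg/mL.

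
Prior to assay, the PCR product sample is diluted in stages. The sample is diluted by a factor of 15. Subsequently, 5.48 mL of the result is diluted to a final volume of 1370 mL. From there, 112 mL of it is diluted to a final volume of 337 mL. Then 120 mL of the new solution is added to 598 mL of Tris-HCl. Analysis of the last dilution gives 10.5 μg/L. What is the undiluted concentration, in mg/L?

709 mg/L

Overall dilution factor = 15 × 250 × 3.009 × 5.983 = 6.75 × 10⁴.
Original = 10.5 μg/L × 6.75 × 10⁴ = 7.09 × 10⁵ μg/L = 709 mg/L.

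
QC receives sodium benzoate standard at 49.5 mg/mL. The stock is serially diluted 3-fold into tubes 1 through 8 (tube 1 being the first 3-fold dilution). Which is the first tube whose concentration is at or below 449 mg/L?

Tube n has concentration 49.5 mg/mL / 3ⁿ.
Need 3ⁿ ≥ 49.5 mg/mL / 449 mg/L = 110, so n ≥ 4.28.
First such tube: n = 5.

tube 5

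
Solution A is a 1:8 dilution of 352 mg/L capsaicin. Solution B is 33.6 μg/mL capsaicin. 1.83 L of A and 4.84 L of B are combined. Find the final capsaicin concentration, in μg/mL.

36.5 μg/mL

C_A = 352 mg/L / 8 = 44.0 mg/L.
C_B = 33.6 μg/mL = 33.6 mg/L.
C_mix = (C_A·V_A + C_B·V_B)/(V_A + V_B) = (44.0×1.83 + 33.6×4.84) / 6.670 = 36.5 mg/L = 36.5 μg/mL.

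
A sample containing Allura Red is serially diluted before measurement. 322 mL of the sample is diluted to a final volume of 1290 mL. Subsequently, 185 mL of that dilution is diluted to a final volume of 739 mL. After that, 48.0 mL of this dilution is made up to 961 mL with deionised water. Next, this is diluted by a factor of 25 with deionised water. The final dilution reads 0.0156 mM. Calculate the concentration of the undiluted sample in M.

0.125 M

Overall dilution factor = 4.006 × 3.995 × 20.02 × 25 = 8010.
Original = 0.0156 mM × 8010 = 125 mM = 0.125 M.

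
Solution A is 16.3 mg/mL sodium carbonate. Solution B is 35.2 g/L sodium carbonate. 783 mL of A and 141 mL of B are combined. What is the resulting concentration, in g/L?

C_B = 35.2 g/L = 35.2 mg/mL.
C_mix = (C_A·V_A + C_B·V_B)/(V_A + V_B) = (16.3×783 + 35.2×141) / 924.0 = 19.2 mg/mL = 19.2 g/L.

19.2 g/L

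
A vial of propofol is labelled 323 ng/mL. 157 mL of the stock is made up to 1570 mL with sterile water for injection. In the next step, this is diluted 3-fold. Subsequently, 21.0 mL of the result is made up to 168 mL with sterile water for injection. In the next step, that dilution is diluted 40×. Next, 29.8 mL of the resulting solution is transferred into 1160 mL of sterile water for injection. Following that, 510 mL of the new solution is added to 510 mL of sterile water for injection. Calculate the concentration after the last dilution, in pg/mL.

0.421 pg/mL

Overall dilution factor = 10 × 3 × 8 × 40 × 39.93 × 2 = 7.67 × 10⁵.
323 ng/mL / 7.67 × 10⁵ = 4.21 × 10⁻⁴ ng/mL = 0.421 pg/mL.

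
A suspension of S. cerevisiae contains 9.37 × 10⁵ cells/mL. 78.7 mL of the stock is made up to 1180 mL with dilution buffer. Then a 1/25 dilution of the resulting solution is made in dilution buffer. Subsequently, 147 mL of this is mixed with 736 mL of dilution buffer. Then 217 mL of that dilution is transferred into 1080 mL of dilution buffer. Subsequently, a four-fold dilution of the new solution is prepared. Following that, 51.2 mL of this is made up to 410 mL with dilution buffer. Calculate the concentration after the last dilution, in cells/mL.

2.17 cells/mL

Overall dilution factor = 14.99 × 25 × 6.007 × 5.977 × 4 × 8.008 = 4.31 × 10⁵.
9.37 × 10⁵ cells/mL / 4.31 × 10⁵ = 2.17 cells/mL.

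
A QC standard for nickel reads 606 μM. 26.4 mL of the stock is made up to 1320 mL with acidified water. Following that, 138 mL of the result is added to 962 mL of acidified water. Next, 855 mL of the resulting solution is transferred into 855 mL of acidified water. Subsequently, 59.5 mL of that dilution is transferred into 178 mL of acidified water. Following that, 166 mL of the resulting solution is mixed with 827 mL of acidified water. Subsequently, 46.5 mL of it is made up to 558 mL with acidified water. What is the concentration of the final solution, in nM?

Overall dilution factor = 50 × 7.971 × 2 × 3.992 × 5.982 × 12 = 2.28 × 10⁵.
606 μM / 2.28 × 10⁵ = 2.65 × 10⁻³ μM = 2.65 nM.

2.65 nM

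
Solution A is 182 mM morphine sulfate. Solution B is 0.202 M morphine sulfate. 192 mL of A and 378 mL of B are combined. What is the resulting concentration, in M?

C_B = 0.202 M = 202 mM.
C_mix = (C_A·V_A + C_B·V_B)/(V_A + V_B) = (182×192 + 202×378) / 570.0 = 195 mM = 0.195 M.

0.195 M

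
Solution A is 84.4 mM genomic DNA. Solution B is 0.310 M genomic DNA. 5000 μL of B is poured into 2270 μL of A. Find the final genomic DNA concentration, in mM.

240 mM

C_B = 0.310 M = 310 mM.
C_mix = (C_A·V_A + C_B·V_B)/(V_A + V_B) = (84.4×2270 + 310×5000) / 7270 = 240 mM.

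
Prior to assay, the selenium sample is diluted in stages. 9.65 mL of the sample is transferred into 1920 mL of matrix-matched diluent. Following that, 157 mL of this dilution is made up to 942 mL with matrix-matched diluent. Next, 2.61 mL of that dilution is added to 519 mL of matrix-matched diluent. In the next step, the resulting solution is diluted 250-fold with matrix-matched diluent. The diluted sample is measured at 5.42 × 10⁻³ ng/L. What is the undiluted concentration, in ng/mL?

325 ng/mL

Overall dilution factor = 200.0 × 6 × 199.9 × 250 = 5.99 × 10⁷.
Original = 5.42 × 10⁻³ ng/L × 5.99 × 10⁷ = 3.25 × 10⁵ ng/L = 325 ng/mL.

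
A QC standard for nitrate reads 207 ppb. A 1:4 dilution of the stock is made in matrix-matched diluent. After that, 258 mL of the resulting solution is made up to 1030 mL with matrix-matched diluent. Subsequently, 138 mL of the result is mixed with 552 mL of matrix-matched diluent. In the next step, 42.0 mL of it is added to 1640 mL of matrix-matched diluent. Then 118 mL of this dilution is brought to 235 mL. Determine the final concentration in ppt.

32.5 ppt

Overall dilution factor = 4 × 3.992 × 5 × 40.05 × 1.992 = 6368.
207 ppb / 6368 = 0.0325 ppb = 32.5 ppt.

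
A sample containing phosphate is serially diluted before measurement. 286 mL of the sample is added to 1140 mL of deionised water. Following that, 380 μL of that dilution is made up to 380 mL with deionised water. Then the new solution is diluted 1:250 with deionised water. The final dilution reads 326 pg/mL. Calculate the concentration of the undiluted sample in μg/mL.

406 μg/mL

Overall dilution factor = 4.986 × 1000 × 250 = 1.25 × 10⁶.
Original = 326 pg/mL × 1.25 × 10⁶ = 4.06 × 10⁸ pg/mL = 406 μg/mL.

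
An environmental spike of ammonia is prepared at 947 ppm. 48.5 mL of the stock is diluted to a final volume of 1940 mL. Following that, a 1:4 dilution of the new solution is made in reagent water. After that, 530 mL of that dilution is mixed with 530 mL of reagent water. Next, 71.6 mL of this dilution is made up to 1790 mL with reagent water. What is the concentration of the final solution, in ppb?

Overall dilution factor = 40 × 4 × 2 × 25 = 8000.
947 ppm / 8000 = 0.118 ppm = 118 ppb.

118 ppb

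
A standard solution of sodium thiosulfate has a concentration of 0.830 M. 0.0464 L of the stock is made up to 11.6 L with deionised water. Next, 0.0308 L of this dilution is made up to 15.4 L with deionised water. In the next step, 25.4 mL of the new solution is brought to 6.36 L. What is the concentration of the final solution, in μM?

0.0265 μM

Overall dilution factor = 250 × 500 × 250.4 = 3.13 × 10⁷.
0.830 M / 3.13 × 10⁷ = 2.65 × 10⁻⁸ M = 0.0265 μM.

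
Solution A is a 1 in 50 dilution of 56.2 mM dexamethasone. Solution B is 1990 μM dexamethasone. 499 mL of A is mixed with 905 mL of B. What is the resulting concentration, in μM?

C_A = 56.2 mM / 50 = 1.12 mM.
C_B = 1990 μM = 1.99 mM.
C_mix = (C_A·V_A + C_B·V_B)/(V_A + V_B) = (1.12×499 + 1.99×905) / 1404 = 1.68 mM = 1680 μM.

1680 μM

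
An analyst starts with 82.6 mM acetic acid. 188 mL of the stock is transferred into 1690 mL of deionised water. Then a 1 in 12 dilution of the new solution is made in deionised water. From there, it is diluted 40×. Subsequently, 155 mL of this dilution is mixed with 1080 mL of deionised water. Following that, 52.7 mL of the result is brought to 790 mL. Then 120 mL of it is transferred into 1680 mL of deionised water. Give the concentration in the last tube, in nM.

Overall dilution factor = 9.989 × 12 × 40 × 7.968 × 14.99 × 15 = 8.59 × 10⁶.
82.6 mM / 8.59 × 10⁶ = 9.62 × 10⁻⁶ mM = 9.62 nM.

9.62 nM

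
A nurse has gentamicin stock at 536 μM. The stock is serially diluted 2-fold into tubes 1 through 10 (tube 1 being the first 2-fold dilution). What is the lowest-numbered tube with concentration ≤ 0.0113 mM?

Tube n has concentration 536 μM / 2ⁿ.
Need 2ⁿ ≥ 536 μM / 0.0113 mM = 47.4, so n ≥ 5.57.
First such tube: n = 6.

tube 6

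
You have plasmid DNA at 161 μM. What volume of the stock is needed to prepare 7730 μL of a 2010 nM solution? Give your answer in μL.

2010 nM = 2.01 μM.
V₁ = C₂V₂/C₁ = 2.01 × 7730 / 161 = 96.5 μL.

96.5 μL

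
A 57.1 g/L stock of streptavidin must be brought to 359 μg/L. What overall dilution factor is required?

Factor = C₀/C_target = 57.1 g/L / 359 μg/L = 1.59 × 10⁵.

1.59 × 10⁵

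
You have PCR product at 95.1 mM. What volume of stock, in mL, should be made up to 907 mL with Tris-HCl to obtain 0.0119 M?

113 mL

0.0119 M = 11.9 mM.
V₁ = C₂V₂/C₁ = 11.9 × 907 / 95.1 = 113 mL.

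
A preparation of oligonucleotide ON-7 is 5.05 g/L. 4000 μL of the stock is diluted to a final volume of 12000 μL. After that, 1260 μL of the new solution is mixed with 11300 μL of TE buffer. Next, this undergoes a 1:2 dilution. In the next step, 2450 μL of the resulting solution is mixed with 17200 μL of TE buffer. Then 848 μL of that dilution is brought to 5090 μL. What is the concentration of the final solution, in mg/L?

Overall dilution factor = 3 × 9.968 × 2 × 8.020 × 6.002 = 2879.
5.05 g/L / 2879 = 1.75 × 10⁻³ g/L = 1.75 mg/L.

1.75 mg/L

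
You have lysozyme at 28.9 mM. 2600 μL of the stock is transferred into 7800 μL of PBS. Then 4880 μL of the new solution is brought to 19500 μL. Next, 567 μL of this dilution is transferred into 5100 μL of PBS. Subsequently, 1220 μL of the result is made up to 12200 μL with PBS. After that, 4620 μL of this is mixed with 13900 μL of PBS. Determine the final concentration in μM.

Overall dilution factor = 4 × 3.996 × 9.995 × 10 × 4.009 = 6404.
28.9 mM / 6404 = 4.51 × 10⁻³ mM = 4.51 μM.

4.51 μM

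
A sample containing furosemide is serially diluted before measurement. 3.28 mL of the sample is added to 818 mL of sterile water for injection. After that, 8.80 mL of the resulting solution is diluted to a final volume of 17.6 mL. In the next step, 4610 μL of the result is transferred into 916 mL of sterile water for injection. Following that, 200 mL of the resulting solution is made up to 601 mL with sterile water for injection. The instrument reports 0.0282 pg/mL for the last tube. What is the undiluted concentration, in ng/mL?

Overall dilution factor = 250.4 × 2 × 199.7 × 3.005 = 3.01 × 10⁵.
Original = 0.0282 pg/mL × 3.01 × 10⁵ = 8475 pg/mL = 8.47 ng/mL.

8.47 ng/mL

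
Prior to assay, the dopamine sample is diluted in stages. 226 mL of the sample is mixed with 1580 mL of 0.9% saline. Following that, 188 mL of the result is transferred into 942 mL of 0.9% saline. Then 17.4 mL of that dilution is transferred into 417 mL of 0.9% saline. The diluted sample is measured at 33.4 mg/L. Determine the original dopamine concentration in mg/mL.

Overall dilution factor = 7.991 × 6.011 × 24.97 = 1199.
Original = 33.4 mg/L × 1199 = 4.01 × 10⁴ mg/L = 40.1 mg/mL.

40.1 mg/mL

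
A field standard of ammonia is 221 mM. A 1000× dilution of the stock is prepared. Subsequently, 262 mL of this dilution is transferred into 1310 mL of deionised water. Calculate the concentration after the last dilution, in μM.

Overall dilution factor = 1000 × 6 = 6000.
221 mM / 6000 = 0.0368 mM = 36.8 μM.

36.8 μM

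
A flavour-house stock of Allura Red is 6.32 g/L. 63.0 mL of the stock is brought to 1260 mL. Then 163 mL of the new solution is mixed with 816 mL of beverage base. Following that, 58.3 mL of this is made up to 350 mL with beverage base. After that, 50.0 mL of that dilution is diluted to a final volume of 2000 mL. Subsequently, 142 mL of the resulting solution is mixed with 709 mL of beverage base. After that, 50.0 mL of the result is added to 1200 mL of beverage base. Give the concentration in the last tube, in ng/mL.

Overall dilution factor = 20 × 6.006 × 6.003 × 40 × 5.993 × 25 = 4.32 × 10⁶.
6.32 g/L / 4.32 × 10⁶ = 1.46 × 10⁻⁶ g/L = 1.46 ng/mL.

1.46 ng/mL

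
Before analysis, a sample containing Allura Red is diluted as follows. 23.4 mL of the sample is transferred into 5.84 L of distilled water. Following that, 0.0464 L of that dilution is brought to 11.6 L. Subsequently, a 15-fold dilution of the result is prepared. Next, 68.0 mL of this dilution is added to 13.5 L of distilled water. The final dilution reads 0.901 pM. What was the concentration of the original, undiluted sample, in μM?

Overall dilution factor = 250.6 × 250 × 15 × 199.5 = 1.87 × 10⁸.
Original = 0.901 pM × 1.87 × 10⁸ = 1.69 × 10⁸ pM = 169 μM.

169 μM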